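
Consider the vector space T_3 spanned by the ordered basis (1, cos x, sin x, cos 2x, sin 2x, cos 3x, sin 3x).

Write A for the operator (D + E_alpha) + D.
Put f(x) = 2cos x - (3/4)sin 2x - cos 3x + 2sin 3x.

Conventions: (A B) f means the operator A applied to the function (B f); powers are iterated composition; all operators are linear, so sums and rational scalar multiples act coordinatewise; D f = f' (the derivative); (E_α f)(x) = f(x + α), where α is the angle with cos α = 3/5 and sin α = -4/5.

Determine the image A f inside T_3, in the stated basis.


D f = -2sin x - (3/2)cos 2x + 6cos 3x + 3sin 3x
E_alpha f = (6/5)cos x + (8/5)sin x + (18/25)cos 2x + (21/100)sin 2x + (29/125)cos 3x - (278/125)sin 3x
(D + E_alpha) f = (6/5)cos x - (2/5)sin x - (39/50)cos 2x + (21/100)sin 2x + (779/125)cos 3x + (97/125)sin 3x
D f = -2sin x - (3/2)cos 2x + 6cos 3x + 3sin 3x
((D + E_alpha) + D) f = (6/5)cos x - (12/5)sin x - (57/25)cos 2x + (21/100)sin 2x + (1529/125)cos 3x + (472/125)sin 3x

the image equals g(x) = (6/5)cos x - (12/5)sin x - (57/25)cos 2x + (21/100)sin 2x + (1529/125)cos 3x + (472/125)sin 3x


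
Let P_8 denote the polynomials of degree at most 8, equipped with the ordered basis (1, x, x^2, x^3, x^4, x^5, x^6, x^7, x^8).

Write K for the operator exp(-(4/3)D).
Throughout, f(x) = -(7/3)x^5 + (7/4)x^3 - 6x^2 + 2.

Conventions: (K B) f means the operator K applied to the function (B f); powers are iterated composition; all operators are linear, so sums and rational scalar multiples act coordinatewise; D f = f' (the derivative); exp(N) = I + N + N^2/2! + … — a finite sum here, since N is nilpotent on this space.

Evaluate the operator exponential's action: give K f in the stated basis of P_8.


the result is g(x) = -(7/3)x^5 + (140/9)x^4 - (4291/108)x^3 + (3427/81)x^2 - (2804/243)x - 2174/729

order-1 term: (140/9)x^4 - 7x^2 + 16x
order-2 term: -(1120/27)x^3 + (28/3)x - 32/3
order-3 term: (4480/81)x^2 - 112/27
order-4 term: -(8960/243)x
order-5 term: 7168/729
the series for exp(-(4/3)D) f terminates at order 5
exp(-(4/3)D) f = -(7/3)x^5 + (140/9)x^4 - (4291/108)x^3 + (3427/81)x^2 - (2804/243)x - 2174/729


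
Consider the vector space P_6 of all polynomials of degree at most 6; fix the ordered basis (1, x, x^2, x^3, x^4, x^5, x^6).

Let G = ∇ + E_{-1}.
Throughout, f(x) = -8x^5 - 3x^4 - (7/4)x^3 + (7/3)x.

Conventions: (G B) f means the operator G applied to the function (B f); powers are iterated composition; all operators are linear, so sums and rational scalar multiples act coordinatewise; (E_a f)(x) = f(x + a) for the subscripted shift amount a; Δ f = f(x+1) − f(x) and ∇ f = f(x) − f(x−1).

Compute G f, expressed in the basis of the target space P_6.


the image equals g(x) = -8x^5 - 3x^4 - (7/4)x^3 + (7/3)x

∇ f = -40x^4 + 68x^3 - (269/4)x^2 + (133/4)x - 53/12
E_{-1} f = -8x^5 + 37x^4 - (279/4)x^3 + (269/4)x^2 - (371/12)x + 53/12
(∇ + E_{-1}) f = -8x^5 - 3x^4 - (7/4)x^3 + (7/3)x


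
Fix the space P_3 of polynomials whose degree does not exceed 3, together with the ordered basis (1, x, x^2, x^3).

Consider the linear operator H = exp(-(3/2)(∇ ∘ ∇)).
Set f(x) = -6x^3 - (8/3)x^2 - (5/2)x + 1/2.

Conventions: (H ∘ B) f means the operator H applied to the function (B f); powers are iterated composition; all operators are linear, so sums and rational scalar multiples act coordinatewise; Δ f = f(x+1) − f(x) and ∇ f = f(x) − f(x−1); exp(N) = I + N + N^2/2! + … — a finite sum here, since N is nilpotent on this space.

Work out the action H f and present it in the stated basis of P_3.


order-1 term: 54x - 46
the series for exp(-(3/2)(∇ ∘ ∇)) f terminates at order 1
exp(-(3/2)(∇ ∘ ∇)) f = -6x^3 - (8/3)x^2 + (103/2)x - 91/2

the image equals g(x) = -6x^3 - (8/3)x^2 + (103/2)x - 91/2


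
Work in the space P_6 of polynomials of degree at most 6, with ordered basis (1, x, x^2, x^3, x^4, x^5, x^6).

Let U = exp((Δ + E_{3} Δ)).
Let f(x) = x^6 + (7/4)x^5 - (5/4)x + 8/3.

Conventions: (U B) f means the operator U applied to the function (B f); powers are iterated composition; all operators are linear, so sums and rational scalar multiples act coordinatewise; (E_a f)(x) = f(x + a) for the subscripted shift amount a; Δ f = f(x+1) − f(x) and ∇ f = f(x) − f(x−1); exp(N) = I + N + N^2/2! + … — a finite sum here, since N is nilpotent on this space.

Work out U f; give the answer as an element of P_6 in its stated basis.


g(x) = x^6 + (55/4)x^5 + (395/2)x^4 + 2090x^3 + 14845x^2 + (263451/4)x + 418742/3

order-1 term: 12x^5 + (275/2)x^4 + 900x^3 + 3305x^2 + 6232x + 4734
order-2 term: 60x^4 + 1030x^3 + 8280x^2 + 33140x + 53344
order-3 term: 160x^3 + 3020x^2 + 22320x + 60740
order-4 term: 240x^2 + 3980x + 18720
order-5 term: 192x + 1976
order-6 term: 64
the series for exp((Δ + E_{3} Δ)) f terminates at order 6
exp((Δ + E_{3} Δ)) f = x^6 + (55/4)x^5 + (395/2)x^4 + 2090x^3 + 14845x^2 + (263451/4)x + 418742/3


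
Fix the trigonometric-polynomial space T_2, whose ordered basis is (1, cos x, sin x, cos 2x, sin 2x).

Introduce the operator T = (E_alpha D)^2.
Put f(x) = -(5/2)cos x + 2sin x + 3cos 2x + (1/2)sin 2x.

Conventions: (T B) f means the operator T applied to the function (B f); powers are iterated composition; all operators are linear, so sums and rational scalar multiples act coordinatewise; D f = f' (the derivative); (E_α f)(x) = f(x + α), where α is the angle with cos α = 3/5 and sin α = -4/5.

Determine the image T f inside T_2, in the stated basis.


D f = 2cos x + (5/2)sin x + cos 2x - 6sin 2x
E_alpha D f = -(4/5)cos x + (31/10)sin x + (137/25)cos 2x + (66/25)sin 2x
D (E_alpha D) f = (31/10)cos x + (4/5)sin x + (132/25)cos 2x - (274/25)sin 2x
E_alpha D (E_alpha D) f = (61/50)cos x + (74/25)sin x + (5652/625)cos 2x + (5086/625)sin 2x

g(x) = (61/50)cos x + (74/25)sin x + (5652/625)cos 2x + (5086/625)sin 2x


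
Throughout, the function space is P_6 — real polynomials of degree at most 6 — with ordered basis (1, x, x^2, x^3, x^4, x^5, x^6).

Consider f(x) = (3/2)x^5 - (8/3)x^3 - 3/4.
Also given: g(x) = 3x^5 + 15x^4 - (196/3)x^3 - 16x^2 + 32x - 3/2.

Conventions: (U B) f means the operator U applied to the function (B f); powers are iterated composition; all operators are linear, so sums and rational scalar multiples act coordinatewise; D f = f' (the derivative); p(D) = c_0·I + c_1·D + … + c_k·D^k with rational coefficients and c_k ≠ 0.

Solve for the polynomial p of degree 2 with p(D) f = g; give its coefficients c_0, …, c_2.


D^0 f = (3/2)x^5 - (8/3)x^3 - 3/4
D^1 f = (15/2)x^4 - 8x^2
D^2 f = 30x^3 - 16x
matching coefficients of g against c_0 f + c_1 Df + … from the top degree down determines the c_i
solution: c_0 = 2, c_1 = 2, c_2 = -2

p(D) = 2·I + 2·D − 2·D^2, i.e. c_0 = 2, c_1 = 2, c_2 = -2


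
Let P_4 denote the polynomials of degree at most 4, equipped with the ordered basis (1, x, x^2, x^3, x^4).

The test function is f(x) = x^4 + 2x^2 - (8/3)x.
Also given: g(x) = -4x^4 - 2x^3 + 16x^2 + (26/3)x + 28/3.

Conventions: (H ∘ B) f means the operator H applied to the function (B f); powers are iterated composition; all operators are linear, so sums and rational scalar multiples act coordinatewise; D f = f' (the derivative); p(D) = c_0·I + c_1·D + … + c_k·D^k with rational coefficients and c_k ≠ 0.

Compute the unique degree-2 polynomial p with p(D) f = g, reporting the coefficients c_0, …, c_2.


D^0 f = x^4 + 2x^2 - (8/3)x
D^1 f = 4x^3 + 4x - 8/3
D^2 f = 12x^2 + 4
matching coefficients of g against c_0 f + c_1 Df + … from the top degree down determines the c_i
solution: c_0 = -4, c_1 = -1/2, c_2 = 2

p(D) = -4·I − (1/2)·D + 2·D^2, i.e. c_0 = -4, c_1 = -1/2, c_2 = 2


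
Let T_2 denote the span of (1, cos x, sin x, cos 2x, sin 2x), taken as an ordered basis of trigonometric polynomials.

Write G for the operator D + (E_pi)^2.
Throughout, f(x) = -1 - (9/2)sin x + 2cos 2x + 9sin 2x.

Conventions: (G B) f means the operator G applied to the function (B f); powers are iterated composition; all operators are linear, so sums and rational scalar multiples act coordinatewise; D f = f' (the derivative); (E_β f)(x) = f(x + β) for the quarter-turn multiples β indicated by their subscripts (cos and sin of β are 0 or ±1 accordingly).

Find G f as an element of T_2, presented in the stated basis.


the result is g(x) = -1 - (9/2)cos x - (9/2)sin x + 20cos 2x + 5sin 2x

D f = -(9/2)cos x + 18cos 2x - 4sin 2x
E_pi f = -1 + (9/2)sin x + 2cos 2x + 9sin 2x
E_pi E_pi f = -1 - (9/2)sin x + 2cos 2x + 9sin 2x
(D + (E_pi)^2) f = -1 - (9/2)cos x - (9/2)sin x + 20cos 2x + 5sin 2x


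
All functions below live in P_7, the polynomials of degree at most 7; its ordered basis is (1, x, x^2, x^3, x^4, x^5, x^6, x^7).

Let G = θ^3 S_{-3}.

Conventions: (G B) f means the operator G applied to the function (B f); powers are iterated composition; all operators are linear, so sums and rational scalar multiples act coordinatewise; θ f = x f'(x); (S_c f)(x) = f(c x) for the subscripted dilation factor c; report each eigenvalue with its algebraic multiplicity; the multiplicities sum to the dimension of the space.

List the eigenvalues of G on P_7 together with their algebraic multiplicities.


λ = -750141 (multiplicity 1), λ = -30375 (multiplicity 1), λ = -729 (multiplicity 1), λ = -3 (multiplicity 1), λ = 0 (multiplicity 1), λ = 72 (multiplicity 1), λ = 5184 (multiplicity 1), λ = 157464 (multiplicity 1)

image of 1: 0
image of x: -3x
image of x^2: 72x^2
image of x^3: -729x^3
image of x^4: 5184x^4
image of x^5: -30375x^5
image of x^6: 157464x^6
image of x^7: -750141x^7
the matrix is upper triangular; its diagonal is (0, -3, 72, -729, 5184, -30375, 157464, -750141)
for a triangular matrix the eigenvalues are the diagonal entries, with algebraic multiplicity their repetition count


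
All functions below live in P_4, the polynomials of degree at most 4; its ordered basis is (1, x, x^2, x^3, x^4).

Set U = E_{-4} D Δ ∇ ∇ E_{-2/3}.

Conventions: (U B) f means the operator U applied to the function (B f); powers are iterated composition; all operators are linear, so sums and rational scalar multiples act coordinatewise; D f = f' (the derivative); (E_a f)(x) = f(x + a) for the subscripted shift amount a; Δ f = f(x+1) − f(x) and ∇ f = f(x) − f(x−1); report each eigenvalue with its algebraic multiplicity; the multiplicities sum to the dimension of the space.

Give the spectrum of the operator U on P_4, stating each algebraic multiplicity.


λ = 0 (multiplicity 5)

image of 1: 0
image of x: 0
image of x^2: 0
image of x^3: 0
image of x^4: 24
the matrix is upper triangular; its diagonal is (0, 0, 0, 0, 0)
for a triangular matrix the eigenvalues are the diagonal entries, with algebraic multiplicity their repetition count


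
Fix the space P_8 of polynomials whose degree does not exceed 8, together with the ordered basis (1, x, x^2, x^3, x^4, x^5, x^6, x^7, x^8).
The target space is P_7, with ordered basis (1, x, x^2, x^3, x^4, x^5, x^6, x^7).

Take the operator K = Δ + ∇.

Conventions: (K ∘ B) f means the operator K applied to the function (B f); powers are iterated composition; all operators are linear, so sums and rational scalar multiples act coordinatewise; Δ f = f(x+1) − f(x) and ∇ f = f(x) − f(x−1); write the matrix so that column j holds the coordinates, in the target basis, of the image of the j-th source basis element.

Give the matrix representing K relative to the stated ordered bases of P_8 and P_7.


the matrix is [[0, 2, 0, 2, 0, 2, 0, 2, 0]; [0, 0, 4, 0, 8, 0, 12, 0, 16]; [0, 0, 0, 6, 0, 20, 0, 42, 0]; [0, 0, 0, 0, 8, 0, 40, 0, 112]; [0, 0, 0, 0, 0, 10, 0, 70, 0]; [0, 0, 0, 0, 0, 0, 12, 0, 112]; [0, 0, 0, 0, 0, 0, 0, 14, 0]; [0, 0, 0, 0, 0, 0, 0, 0, 16]] (rows listed top to bottom)

image of 1: 0
image of x: 2
image of x^2: 4x
image of x^3: 6x^2 + 2
image of x^4: 8x^3 + 8x
image of x^5: 10x^4 + 20x^2 + 2
image of x^6: 12x^5 + 40x^3 + 12x
image of x^7: 14x^6 + 70x^4 + 42x^2 + 2
image of x^8: 16x^7 + 112x^5 + 112x^3 + 16x
each image's coordinates form column j of the matrix


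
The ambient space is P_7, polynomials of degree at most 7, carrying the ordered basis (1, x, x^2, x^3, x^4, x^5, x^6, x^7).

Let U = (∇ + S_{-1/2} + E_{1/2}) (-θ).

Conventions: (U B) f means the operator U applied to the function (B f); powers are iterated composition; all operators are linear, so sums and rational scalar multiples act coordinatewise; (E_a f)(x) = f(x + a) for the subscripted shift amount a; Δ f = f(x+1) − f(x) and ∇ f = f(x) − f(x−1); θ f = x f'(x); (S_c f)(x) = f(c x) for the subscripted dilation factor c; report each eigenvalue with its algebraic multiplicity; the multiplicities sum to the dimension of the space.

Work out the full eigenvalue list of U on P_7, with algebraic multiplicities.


λ = -889/128 (multiplicity 1), λ = -195/32 (multiplicity 1), λ = -155/32 (multiplicity 1), λ = -17/4 (multiplicity 1), λ = -21/8 (multiplicity 1), λ = -5/2 (multiplicity 1), λ = -1/2 (multiplicity 1), λ = 0 (multiplicity 1)

image of 1: 0
image of x: -(1/2)x - 3/2
image of x^2: -(5/2)x^2 - 6x + 3/2
image of x^3: -(21/8)x^3 - (27/2)x^2 + (27/4)x - 27/8
image of x^4: -(17/4)x^4 - 24x^3 + 18x^2 - 18x + 15/4
image of x^5: -(155/32)x^5 - (75/2)x^4 + (75/2)x^3 - (225/4)x^2 + (375/16)x - 165/32
image of x^6: -(195/32)x^6 - 54x^5 + (135/2)x^4 - 135x^3 + (675/8)x^2 - (297/8)x + 189/32
image of x^7: -(889/128)x^7 - (147/2)x^6 + (441/4)x^5 - (2205/8)x^4 + (3675/16)x^3 - (4851/32)x^2 + (3087/64)x - 903/128
the matrix is upper triangular; its diagonal is (0, -1/2, -5/2, -21/8, -17/4, -155/32, -195/32, -889/128)
for a triangular matrix the eigenvalues are the diagonal entries, with algebraic multiplicity their repetition count


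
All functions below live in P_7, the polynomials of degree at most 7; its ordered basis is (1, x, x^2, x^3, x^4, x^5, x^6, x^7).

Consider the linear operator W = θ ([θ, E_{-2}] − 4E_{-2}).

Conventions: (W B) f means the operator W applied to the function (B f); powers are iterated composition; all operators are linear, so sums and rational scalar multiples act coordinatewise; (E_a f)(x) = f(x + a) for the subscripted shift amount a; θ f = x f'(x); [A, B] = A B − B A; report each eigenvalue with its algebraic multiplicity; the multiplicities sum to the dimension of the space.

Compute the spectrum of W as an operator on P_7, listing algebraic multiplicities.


image of 1: 0
image of x: -4x
image of x^2: -8x^2 + 20x
image of x^3: -12x^3 + 60x^2 - 72x
image of x^4: -16x^4 + 120x^3 - 288x^2 + 224x
image of x^5: -20x^5 + 200x^4 - 720x^3 + 1120x^2 - 640x
image of x^6: -24x^6 + 300x^5 - 1440x^4 + 3360x^3 - 3840x^2 + 1728x
image of x^7: -28x^7 + 420x^6 - 2520x^5 + 7840x^4 - 13440x^3 + 12096x^2 - 4480x
the matrix is upper triangular; its diagonal is (0, -4, -8, -12, -16, -20, -24, -28)
for a triangular matrix the eigenvalues are the diagonal entries, with algebraic multiplicity their repetition count

λ = -28 (multiplicity 1), λ = -24 (multiplicity 1), λ = -20 (multiplicity 1), λ = -16 (multiplicity 1), λ = -12 (multiplicity 1), λ = -8 (multiplicity 1), λ = -4 (multiplicity 1), λ = 0 (multiplicity 1)


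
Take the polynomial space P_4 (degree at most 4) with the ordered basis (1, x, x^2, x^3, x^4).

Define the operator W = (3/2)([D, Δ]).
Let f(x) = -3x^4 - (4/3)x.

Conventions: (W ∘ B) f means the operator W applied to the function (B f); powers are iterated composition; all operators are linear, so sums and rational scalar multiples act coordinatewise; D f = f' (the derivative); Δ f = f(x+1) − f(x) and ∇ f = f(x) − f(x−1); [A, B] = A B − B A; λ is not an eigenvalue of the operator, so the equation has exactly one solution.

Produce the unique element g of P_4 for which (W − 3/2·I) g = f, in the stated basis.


write g with unknown coordinates in the stated basis and equate coefficients in (W − 3/2·I) g = f
solving from the highest basis element down gives g = 2x^4 + (8/9)x
check: W g = 0
so W g − 3/2·g = -3x^4 - (4/3)x = f ✓

g(x) = 2x^4 + (8/9)x


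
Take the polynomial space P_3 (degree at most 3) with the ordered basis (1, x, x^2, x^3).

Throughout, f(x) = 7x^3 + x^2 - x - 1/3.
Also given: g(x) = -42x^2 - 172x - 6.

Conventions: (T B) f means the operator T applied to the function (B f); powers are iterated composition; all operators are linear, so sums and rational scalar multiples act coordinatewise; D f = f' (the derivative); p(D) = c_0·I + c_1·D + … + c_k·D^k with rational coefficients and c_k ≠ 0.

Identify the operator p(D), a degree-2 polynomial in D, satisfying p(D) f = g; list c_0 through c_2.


p(D) = -2·D − 4·D^2, i.e. c_0 = 0, c_1 = -2, c_2 = -4

D^0 f = 7x^3 + x^2 - x - 1/3
D^1 f = 21x^2 + 2x - 1
D^2 f = 42x + 2
matching coefficients of g against c_0 f + c_1 Df + … from the top degree down determines the c_i
solution: c_0 = 0, c_1 = -2, c_2 = -4


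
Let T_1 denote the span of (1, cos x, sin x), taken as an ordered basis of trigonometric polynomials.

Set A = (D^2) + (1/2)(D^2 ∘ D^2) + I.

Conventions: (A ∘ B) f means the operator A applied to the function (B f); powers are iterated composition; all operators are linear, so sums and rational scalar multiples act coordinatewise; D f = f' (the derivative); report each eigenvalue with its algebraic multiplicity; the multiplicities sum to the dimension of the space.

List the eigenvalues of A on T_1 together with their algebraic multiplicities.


λ = 1/2 (multiplicity 2), λ = 1 (multiplicity 1)

image of 1: 1
image of cos x: (1/2)cos x
image of sin x: (1/2)sin x
the matrix is diagonal; its diagonal is (1, 1/2, 1/2)
for a triangular matrix the eigenvalues are the diagonal entries, with algebraic multiplicity their repetition count


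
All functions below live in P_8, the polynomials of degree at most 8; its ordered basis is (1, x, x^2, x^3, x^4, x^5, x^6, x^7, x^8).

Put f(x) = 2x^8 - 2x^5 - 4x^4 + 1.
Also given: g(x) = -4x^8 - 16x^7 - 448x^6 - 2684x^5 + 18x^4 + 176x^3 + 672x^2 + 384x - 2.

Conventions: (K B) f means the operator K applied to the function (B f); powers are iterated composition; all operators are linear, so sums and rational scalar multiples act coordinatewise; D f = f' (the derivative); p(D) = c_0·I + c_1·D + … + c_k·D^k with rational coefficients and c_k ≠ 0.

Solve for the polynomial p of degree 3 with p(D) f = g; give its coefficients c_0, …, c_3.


D^0 f = 2x^8 - 2x^5 - 4x^4 + 1
D^1 f = 16x^7 - 10x^4 - 16x^3
D^2 f = 112x^6 - 40x^3 - 48x^2
D^3 f = 672x^5 - 120x^2 - 96x
matching coefficients of g against c_0 f + c_1 Df + … from the top degree down determines the c_i
solution: c_0 = -2, c_1 = -1, c_2 = -4, c_3 = -4

p(D) = -2·I − D − 4·D^2 − 4·D^3, i.e. c_0 = -2, c_1 = -1, c_2 = -4, c_3 = -4


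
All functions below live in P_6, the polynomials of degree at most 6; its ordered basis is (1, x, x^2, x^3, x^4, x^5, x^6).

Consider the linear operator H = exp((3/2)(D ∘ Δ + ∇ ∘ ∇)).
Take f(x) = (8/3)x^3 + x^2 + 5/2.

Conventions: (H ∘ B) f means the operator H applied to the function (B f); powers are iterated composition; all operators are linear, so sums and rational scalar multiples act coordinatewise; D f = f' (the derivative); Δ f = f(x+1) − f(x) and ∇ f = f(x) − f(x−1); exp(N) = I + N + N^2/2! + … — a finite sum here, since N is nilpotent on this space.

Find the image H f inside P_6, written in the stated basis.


order-1 term: 48x - 6
the series for exp((3/2)(D ∘ Δ + ∇ ∘ ∇)) f terminates at order 1
exp((3/2)(D ∘ Δ + ∇ ∘ ∇)) f = (8/3)x^3 + x^2 + 48x - 7/2

the result is g(x) = (8/3)x^3 + x^2 + 48x - 7/2


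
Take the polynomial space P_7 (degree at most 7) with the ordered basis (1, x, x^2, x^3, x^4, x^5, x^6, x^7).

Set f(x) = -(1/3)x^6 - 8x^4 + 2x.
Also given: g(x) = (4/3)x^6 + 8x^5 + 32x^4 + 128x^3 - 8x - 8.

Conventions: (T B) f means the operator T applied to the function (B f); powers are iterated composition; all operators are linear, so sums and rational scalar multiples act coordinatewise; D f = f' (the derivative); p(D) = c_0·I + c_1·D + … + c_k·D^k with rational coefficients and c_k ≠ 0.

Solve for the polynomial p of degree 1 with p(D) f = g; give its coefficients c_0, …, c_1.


c_0 = -4, c_1 = -4

D^0 f = -(1/3)x^6 - 8x^4 + 2x
D^1 f = -2x^5 - 32x^3 + 2
matching coefficients of g against c_0 f + c_1 Df + … from the top degree down determines the c_i
solution: c_0 = -4, c_1 = -4


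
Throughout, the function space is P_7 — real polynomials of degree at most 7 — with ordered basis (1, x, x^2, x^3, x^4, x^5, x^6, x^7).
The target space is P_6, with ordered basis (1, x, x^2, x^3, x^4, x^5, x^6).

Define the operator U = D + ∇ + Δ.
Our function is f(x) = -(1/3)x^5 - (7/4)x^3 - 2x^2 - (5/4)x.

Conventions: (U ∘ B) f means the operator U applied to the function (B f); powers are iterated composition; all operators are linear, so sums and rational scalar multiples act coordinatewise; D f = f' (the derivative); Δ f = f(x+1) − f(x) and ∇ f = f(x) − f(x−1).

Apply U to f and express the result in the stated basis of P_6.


the image equals g(x) = -5x^4 - (269/12)x^2 - 12x - 95/12

D f = -(5/3)x^4 - (21/4)x^2 - 4x - 5/4
∇ f = -(5/3)x^4 + (10/3)x^3 - (103/12)x^2 + (35/12)x - 4/3
Δ f = -(5/3)x^4 - (10/3)x^3 - (103/12)x^2 - (131/12)x - 16/3
(D + ∇ + Δ) f = -5x^4 - (269/12)x^2 - 12x - 95/12


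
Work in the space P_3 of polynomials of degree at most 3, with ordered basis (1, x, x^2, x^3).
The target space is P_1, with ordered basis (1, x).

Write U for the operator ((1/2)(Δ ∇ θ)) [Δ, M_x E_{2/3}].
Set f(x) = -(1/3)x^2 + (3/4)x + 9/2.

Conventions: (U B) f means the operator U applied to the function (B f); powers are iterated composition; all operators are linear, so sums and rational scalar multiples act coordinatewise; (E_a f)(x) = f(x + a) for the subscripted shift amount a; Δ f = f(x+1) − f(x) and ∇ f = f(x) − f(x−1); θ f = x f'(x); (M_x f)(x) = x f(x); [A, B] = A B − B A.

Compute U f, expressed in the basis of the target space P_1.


the image equals g(x) = -2/3

E_{2/3} f = -(1/3)x^2 + (11/36)x + 131/27
M_x E_{2/3} f = -(1/3)x^3 + (11/36)x^2 + (131/27)x
Δ (M_x E_{2/3}) f = -x^2 - (7/18)x + 521/108
Δ f = -(2/3)x + 5/12
E_{2/3} Δ f = -(2/3)x - 1/36
M_x E_{2/3} Δ f = -(2/3)x^2 - (1/36)x
[Δ, M_x E_{2/3}] f = -(1/3)x^2 - (13/36)x + 521/108
θ [Δ, M_x E_{2/3}] f = -(2/3)x^2 - (13/36)x
∇ θ [Δ, M_x E_{2/3}] f = -(4/3)x + 11/36
Δ ∇ θ [Δ, M_x E_{2/3}] f = -4/3
((1/2)(Δ ∇ θ)) [Δ, M_x E_{2/3}] f = -2/3


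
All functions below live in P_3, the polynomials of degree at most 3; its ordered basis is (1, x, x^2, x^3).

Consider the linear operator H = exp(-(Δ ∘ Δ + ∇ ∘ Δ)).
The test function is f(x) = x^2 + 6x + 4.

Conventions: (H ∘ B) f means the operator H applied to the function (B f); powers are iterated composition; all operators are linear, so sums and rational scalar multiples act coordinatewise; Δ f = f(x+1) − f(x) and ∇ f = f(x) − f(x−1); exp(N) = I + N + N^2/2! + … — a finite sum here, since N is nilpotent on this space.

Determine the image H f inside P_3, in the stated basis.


the image equals g(x) = x^2 + 6x

order-1 term: -4
the series for exp(-(Δ ∘ Δ + ∇ ∘ Δ)) f terminates at order 1
exp(-(Δ ∘ Δ + ∇ ∘ Δ)) f = x^2 + 6x


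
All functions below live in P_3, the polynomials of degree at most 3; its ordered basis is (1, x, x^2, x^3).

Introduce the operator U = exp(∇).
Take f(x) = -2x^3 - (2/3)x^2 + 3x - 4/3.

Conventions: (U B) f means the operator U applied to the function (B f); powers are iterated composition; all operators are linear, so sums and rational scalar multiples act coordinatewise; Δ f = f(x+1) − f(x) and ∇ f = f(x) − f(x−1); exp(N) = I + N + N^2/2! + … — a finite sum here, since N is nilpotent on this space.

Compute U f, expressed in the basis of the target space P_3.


the result is g(x) = -2x^3 - (20/3)x^2 + (5/3)x + 11/3

order-1 term: -6x^2 + (14/3)x + 5/3
order-2 term: -6x + 16/3
order-3 term: -2
the series for exp(∇) f terminates at order 3
exp(∇) f = -2x^3 - (20/3)x^2 + (5/3)x + 11/3


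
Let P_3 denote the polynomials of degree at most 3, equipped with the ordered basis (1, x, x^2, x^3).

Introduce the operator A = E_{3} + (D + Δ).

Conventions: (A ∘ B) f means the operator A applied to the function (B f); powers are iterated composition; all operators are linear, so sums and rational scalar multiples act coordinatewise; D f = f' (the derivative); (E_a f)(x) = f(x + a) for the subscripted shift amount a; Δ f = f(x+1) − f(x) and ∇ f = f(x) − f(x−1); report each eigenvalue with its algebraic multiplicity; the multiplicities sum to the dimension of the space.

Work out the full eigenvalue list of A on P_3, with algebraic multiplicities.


λ = 1 (multiplicity 4)

image of 1: 1
image of x: x + 5
image of x^2: x^2 + 10x + 10
image of x^3: x^3 + 15x^2 + 30x + 28
the matrix is upper triangular; its diagonal is (1, 1, 1, 1)
for a triangular matrix the eigenvalues are the diagonal entries, with algebraic multiplicity their repetition count


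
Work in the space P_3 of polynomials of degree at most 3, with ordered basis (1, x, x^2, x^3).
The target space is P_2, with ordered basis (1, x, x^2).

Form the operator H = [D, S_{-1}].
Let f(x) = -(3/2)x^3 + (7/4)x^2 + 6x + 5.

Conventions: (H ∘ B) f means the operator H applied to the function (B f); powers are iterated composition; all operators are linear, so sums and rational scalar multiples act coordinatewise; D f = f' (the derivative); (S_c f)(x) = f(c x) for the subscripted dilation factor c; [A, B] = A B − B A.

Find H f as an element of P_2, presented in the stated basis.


the image equals g(x) = 9x^2 + 7x - 12

S_{-1} f = (3/2)x^3 + (7/4)x^2 - 6x + 5
D S_{-1} f = (9/2)x^2 + (7/2)x - 6
D f = -(9/2)x^2 + (7/2)x + 6
S_{-1} D f = -(9/2)x^2 - (7/2)x + 6
[D, S_{-1}] f = 9x^2 + 7x - 12


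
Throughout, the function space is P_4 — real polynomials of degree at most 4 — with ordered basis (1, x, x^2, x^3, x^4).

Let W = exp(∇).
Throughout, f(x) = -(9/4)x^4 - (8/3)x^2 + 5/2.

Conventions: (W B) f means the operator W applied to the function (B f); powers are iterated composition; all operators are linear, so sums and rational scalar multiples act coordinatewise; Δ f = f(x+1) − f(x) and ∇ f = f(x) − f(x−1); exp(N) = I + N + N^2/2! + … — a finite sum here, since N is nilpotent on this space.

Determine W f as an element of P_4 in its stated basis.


order-1 term: -9x^3 + (27/2)x^2 - (43/3)x + 59/12
order-2 term: -(27/2)x^2 + 27x - 221/12
order-3 term: -9x + 27/2
order-4 term: -9/4
the series for exp(∇) f terminates at order 4
exp(∇) f = -(9/4)x^4 - 9x^3 - (8/3)x^2 + (11/3)x + 1/4

the result is g(x) = -(9/4)x^4 - 9x^3 - (8/3)x^2 + (11/3)x + 1/4


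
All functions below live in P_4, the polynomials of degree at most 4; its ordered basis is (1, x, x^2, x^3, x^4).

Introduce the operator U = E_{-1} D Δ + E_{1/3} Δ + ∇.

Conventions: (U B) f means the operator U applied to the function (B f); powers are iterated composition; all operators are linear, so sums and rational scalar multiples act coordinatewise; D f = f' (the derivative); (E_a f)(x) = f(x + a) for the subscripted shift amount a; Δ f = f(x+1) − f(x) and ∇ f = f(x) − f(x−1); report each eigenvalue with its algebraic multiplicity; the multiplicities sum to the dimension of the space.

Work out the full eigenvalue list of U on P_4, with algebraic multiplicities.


image of 1: 0
image of x: 2
image of x^2: 4x + 8/3
image of x^3: 6x^2 + 8x + 1/3
image of x^4: 8x^3 + 16x^2 + (4/3)x + 166/27
the matrix is upper triangular; its diagonal is (0, 0, 0, 0, 0)
for a triangular matrix the eigenvalues are the diagonal entries, with algebraic multiplicity their repetition count

λ = 0 (multiplicity 5)


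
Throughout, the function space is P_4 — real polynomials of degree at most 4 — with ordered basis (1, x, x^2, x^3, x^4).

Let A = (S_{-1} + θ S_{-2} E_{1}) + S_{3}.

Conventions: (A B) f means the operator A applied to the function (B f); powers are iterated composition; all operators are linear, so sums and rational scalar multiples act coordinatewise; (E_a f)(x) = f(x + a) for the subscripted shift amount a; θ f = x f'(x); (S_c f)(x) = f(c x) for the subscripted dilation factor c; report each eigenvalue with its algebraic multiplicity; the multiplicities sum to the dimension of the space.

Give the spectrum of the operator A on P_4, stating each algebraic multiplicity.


image of 1: 2
image of x: 0
image of x^2: 18x^2 - 4x
image of x^3: 2x^3 + 24x^2 - 6x
image of x^4: 146x^4 - 96x^3 + 48x^2 - 8x
the matrix is upper triangular; its diagonal is (2, 0, 18, 2, 146)
for a triangular matrix the eigenvalues are the diagonal entries, with algebraic multiplicity their repetition count

λ = 0 (multiplicity 1), λ = 2 (multiplicity 2), λ = 18 (multiplicity 1), λ = 146 (multiplicity 1)


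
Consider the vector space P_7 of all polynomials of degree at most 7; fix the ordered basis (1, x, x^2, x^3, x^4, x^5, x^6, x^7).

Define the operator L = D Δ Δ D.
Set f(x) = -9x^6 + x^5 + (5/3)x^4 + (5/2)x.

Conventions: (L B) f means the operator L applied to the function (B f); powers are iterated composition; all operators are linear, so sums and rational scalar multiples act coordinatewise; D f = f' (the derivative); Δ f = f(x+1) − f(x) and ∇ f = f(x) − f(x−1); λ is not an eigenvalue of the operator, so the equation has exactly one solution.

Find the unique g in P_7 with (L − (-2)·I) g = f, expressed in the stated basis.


write g with unknown coordinates in the stated basis and equate coefficients in (L − (-2)·I) g = f
solving from the highest basis element down gives g = -(9/2)x^6 + (1/2)x^5 + (5/6)x^4 + 810x^2 + (6365/4)x + 905
check: L g = -1620x^2 - 3180x - 1810
so L g − (-2)·g = -9x^6 + x^5 + (5/3)x^4 + (5/2)x = f ✓

the image equals g(x) = -(9/2)x^6 + (1/2)x^5 + (5/6)x^4 + 810x^2 + (6365/4)x + 905


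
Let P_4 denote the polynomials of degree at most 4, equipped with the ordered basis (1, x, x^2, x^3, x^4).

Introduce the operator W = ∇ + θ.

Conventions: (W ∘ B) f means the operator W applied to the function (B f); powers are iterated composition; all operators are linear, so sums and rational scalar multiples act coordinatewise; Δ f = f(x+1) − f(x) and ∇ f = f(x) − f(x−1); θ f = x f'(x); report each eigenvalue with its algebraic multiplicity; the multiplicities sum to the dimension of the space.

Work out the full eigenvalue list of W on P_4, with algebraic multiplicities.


λ = 0 (multiplicity 1), λ = 1 (multiplicity 1), λ = 2 (multiplicity 1), λ = 3 (multiplicity 1), λ = 4 (multiplicity 1)

image of 1: 0
image of x: x + 1
image of x^2: 2x^2 + 2x - 1
image of x^3: 3x^3 + 3x^2 - 3x + 1
image of x^4: 4x^4 + 4x^3 - 6x^2 + 4x - 1
the matrix is upper triangular; its diagonal is (0, 1, 2, 3, 4)
for a triangular matrix the eigenvalues are the diagonal entries, with algebraic multiplicity their repetition count


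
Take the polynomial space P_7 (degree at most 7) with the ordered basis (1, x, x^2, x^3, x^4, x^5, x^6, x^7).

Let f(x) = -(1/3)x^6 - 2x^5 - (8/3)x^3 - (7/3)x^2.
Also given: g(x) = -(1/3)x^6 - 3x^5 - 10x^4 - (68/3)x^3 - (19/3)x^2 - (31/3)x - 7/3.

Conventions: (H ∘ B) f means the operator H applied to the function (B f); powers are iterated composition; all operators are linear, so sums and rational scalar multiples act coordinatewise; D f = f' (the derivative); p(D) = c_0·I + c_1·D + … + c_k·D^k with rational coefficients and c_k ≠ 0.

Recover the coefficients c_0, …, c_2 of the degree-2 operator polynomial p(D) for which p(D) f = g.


D^0 f = -(1/3)x^6 - 2x^5 - (8/3)x^3 - (7/3)x^2
D^1 f = -2x^5 - 10x^4 - 8x^2 - (14/3)x
D^2 f = -10x^4 - 40x^3 - 16x - 14/3
matching coefficients of g against c_0 f + c_1 Df + … from the top degree down determines the c_i
solution: c_0 = 1, c_1 = 1/2, c_2 = 1/2

p(D) = I + (1/2)·D + (1/2)·D^2, i.e. c_0 = 1, c_1 = 1/2, c_2 = 1/2


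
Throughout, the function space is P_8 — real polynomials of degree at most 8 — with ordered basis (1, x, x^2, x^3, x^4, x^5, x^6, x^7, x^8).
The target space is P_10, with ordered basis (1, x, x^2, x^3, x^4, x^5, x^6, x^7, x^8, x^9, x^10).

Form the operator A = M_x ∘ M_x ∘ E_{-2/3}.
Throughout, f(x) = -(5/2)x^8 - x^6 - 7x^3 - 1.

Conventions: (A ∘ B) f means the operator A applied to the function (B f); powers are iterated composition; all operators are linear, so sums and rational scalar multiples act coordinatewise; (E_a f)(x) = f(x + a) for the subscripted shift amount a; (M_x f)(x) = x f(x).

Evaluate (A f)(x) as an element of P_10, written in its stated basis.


E_{-2/3} f = -(5/2)x^8 + (40/3)x^7 - (289/9)x^6 + (1228/27)x^5 - (3340/81)x^4 + (4219/243)x^3 + (3566/729)x^2 - (16124/2187)x + 5831/6561
M_x E_{-2/3} f = -(5/2)x^9 + (40/3)x^8 - (289/9)x^7 + (1228/27)x^6 - (3340/81)x^5 + (4219/243)x^4 + (3566/729)x^3 - (16124/2187)x^2 + (5831/6561)x
M_x M_x E_{-2/3} f = -(5/2)x^10 + (40/3)x^9 - (289/9)x^8 + (1228/27)x^7 - (3340/81)x^6 + (4219/243)x^5 + (3566/729)x^4 - (16124/2187)x^3 + (5831/6561)x^2

the image equals g(x) = -(5/2)x^10 + (40/3)x^9 - (289/9)x^8 + (1228/27)x^7 - (3340/81)x^6 + (4219/243)x^5 + (3566/729)x^4 - (16124/2187)x^3 + (5831/6561)x^2


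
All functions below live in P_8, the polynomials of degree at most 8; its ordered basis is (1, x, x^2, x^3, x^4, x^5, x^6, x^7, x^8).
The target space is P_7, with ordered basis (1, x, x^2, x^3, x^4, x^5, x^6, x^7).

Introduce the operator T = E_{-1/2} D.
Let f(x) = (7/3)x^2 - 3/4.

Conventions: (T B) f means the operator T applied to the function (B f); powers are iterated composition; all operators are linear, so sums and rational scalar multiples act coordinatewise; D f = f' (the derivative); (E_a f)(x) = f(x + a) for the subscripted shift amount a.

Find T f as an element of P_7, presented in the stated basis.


D f = (14/3)x
E_{-1/2} D f = (14/3)x - 7/3

the result is g(x) = (14/3)x - 7/3


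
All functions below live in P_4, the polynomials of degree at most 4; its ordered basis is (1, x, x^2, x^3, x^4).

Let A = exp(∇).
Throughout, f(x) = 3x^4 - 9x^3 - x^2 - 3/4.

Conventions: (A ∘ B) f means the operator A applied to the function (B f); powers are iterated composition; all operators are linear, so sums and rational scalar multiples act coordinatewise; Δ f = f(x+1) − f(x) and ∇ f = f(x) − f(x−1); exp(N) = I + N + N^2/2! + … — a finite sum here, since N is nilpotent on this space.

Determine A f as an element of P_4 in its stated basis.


order-1 term: 12x^3 - 45x^2 + 37x - 11
order-2 term: 18x^2 - 63x + 47
order-3 term: 12x - 27
order-4 term: 3
the series for exp(∇) f terminates at order 4
exp(∇) f = 3x^4 + 3x^3 - 28x^2 - 14x + 45/4

g(x) = 3x^4 + 3x^3 - 28x^2 - 14x + 45/4


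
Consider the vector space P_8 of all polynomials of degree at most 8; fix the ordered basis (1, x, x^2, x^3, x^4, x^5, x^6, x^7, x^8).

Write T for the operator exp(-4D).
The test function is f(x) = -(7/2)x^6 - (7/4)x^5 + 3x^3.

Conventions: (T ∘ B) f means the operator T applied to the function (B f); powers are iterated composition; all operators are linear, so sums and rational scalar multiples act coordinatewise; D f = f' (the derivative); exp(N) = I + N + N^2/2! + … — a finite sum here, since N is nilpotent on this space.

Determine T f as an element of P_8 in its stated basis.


g(x) = -(7/2)x^6 + (329/4)x^5 - 805x^4 + 4203x^3 - 12356x^2 + 19408x - 12736

order-1 term: 84x^5 + 35x^4 - 36x^2
order-2 term: -840x^4 - 280x^3 + 144x
order-3 term: 4480x^3 + 1120x^2 - 192
order-4 term: -13440x^2 - 2240x
order-5 term: 21504x + 1792
order-6 term: -14336
the series for exp(-4D) f terminates at order 6
exp(-4D) f = -(7/2)x^6 + (329/4)x^5 - 805x^4 + 4203x^3 - 12356x^2 + 19408x - 12736


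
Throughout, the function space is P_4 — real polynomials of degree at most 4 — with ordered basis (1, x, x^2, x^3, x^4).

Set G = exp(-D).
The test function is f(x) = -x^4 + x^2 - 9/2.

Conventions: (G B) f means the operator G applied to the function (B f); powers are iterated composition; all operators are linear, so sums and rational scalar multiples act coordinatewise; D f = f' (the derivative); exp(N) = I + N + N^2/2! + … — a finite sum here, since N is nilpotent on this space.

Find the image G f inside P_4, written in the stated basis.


order-1 term: 4x^3 - 2x
order-2 term: -6x^2 + 1
order-3 term: 4x
order-4 term: -1
the series for exp(-D) f terminates at order 4
exp(-D) f = -x^4 + 4x^3 - 5x^2 + 2x - 9/2

g(x) = -x^4 + 4x^3 - 5x^2 + 2x - 9/2


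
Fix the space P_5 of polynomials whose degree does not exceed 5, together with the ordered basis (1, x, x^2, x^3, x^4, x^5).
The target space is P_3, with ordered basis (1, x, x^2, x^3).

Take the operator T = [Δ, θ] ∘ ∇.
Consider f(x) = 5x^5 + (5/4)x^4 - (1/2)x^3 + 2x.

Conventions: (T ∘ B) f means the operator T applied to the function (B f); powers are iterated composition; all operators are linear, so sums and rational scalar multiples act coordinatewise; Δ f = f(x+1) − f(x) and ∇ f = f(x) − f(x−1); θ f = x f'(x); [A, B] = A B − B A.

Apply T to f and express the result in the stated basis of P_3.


∇ f = 25x^4 - 45x^3 + 41x^2 - (37/2)x + 21/4
θ ∇ f = 100x^4 - 135x^3 + 82x^2 - (37/2)x
Δ θ ∇ f = 400x^3 + 195x^2 + 159x + 57/2
Δ ∇ f = 100x^3 + 15x^2 + 47x + 5/2
θ Δ ∇ f = 300x^3 + 30x^2 + 47x
[Δ, θ] ∇ f = 100x^3 + 165x^2 + 112x + 57/2

g(x) = 100x^3 + 165x^2 + 112x + 57/2


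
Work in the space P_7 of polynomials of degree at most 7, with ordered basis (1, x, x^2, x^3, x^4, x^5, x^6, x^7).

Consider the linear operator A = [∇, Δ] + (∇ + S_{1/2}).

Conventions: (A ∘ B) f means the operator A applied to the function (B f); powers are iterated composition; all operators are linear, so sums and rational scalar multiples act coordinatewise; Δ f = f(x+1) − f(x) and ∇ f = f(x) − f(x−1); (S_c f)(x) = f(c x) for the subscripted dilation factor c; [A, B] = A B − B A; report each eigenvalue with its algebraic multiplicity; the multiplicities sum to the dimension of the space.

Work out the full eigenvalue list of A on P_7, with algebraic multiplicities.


λ = 1/128 (multiplicity 1), λ = 1/64 (multiplicity 1), λ = 1/32 (multiplicity 1), λ = 1/16 (multiplicity 1), λ = 1/8 (multiplicity 1), λ = 1/4 (multiplicity 1), λ = 1/2 (multiplicity 1), λ = 1 (multiplicity 1)

image of 1: 1
image of x: (1/2)x + 1
image of x^2: (1/4)x^2 + 2x - 1
image of x^3: (1/8)x^3 + 3x^2 - 3x + 1
image of x^4: (1/16)x^4 + 4x^3 - 6x^2 + 4x - 1
image of x^5: (1/32)x^5 + 5x^4 - 10x^3 + 10x^2 - 5x + 1
image of x^6: (1/64)x^6 + 6x^5 - 15x^4 + 20x^3 - 15x^2 + 6x - 1
image of x^7: (1/128)x^7 + 7x^6 - 21x^5 + 35x^4 - 35x^3 + 21x^2 - 7x + 1
the matrix is upper triangular; its diagonal is (1, 1/2, 1/4, 1/8, 1/16, 1/32, 1/64, 1/128)
for a triangular matrix the eigenvalues are the diagonal entries, with algebraic multiplicity their repetition count


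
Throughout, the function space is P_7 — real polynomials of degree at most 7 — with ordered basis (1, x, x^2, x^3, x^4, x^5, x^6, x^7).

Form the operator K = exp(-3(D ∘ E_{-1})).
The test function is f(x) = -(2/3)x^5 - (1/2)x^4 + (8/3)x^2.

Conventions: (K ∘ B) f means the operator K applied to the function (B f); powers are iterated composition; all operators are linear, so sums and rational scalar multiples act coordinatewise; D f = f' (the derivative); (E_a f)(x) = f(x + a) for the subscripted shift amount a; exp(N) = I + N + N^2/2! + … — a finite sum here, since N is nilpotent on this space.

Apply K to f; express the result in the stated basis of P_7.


order-1 term: 10x^4 - 34x^3 + 42x^2 - 38x + 20
order-2 term: -60x^3 + 333x^2 - 612x + 396
order-3 term: 180x^2 - 1026x + 1458
order-4 term: -270x + 2079/2
order-5 term: 162
the series for exp(-3(D ∘ E_{-1})) f terminates at order 5
exp(-3(D ∘ E_{-1})) f = -(2/3)x^5 + (19/2)x^4 - 94x^3 + (1673/3)x^2 - 1946x + 6151/2

the result is g(x) = -(2/3)x^5 + (19/2)x^4 - 94x^3 + (1673/3)x^2 - 1946x + 6151/2


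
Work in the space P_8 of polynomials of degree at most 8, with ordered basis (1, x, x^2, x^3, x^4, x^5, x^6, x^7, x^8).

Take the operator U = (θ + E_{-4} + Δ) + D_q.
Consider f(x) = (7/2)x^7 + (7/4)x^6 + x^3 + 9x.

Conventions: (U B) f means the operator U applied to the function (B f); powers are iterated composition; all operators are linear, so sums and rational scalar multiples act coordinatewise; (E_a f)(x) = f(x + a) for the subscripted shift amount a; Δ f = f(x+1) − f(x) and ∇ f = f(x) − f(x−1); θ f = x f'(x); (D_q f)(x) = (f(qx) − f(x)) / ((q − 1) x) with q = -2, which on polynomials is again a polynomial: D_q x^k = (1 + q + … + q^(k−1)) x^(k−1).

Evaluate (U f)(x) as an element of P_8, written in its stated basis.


the image equals g(x) = 28x^7 + (357/4)x^6 + (4725/4)x^5 - (29085/4)x^4 + (58563/2)x^3 - (273801/4)x^2 + 89704x - 201007/4

θ f = (49/2)x^7 + (21/2)x^6 + 3x^3 + 9x
E_{-4} f = (7/2)x^7 - (385/4)x^6 + 1134x^5 - 7420x^4 + 29121x^3 - 68556x^2 + 89657x - 50276
Δ f = (49/2)x^6 + 84x^5 + (595/4)x^4 + (315/2)x^3 + (411/4)x^2 + 38x + 61/4
(θ + E_{-4} + Δ) f = 28x^7 - (245/4)x^6 + 1218x^5 - (29085/4)x^4 + (58563/2)x^3 - (273813/4)x^2 + 89704x - 201043/4
D_q f = (301/2)x^6 - (147/4)x^5 + 3x^2 + 9
((θ + E_{-4} + Δ) + D_q) f = 28x^7 + (357/4)x^6 + (4725/4)x^5 - (29085/4)x^4 + (58563/2)x^3 - (273801/4)x^2 + 89704x - 201007/4
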